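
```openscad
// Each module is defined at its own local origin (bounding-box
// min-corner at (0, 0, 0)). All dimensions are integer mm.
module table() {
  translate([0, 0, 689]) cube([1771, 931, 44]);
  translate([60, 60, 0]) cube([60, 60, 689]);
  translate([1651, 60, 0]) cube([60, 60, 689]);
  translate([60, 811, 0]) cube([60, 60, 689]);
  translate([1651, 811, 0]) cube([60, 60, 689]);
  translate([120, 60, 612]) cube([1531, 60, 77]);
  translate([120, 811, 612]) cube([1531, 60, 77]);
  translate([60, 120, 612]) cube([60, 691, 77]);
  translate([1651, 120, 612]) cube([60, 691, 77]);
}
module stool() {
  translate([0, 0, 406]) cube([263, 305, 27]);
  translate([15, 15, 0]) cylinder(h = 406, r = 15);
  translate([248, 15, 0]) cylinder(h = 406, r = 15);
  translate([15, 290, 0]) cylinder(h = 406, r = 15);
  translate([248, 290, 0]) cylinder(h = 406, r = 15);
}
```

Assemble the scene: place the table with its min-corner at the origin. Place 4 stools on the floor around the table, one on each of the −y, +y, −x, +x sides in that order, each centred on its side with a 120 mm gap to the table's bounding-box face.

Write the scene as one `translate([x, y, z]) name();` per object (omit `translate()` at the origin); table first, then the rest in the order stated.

table();
translate([754, -425, 0]) stool();
translate([754, 1051, 0]) stool();
translate([-383, 313, 0]) stool();
translate([1891, 313, 0]) stool();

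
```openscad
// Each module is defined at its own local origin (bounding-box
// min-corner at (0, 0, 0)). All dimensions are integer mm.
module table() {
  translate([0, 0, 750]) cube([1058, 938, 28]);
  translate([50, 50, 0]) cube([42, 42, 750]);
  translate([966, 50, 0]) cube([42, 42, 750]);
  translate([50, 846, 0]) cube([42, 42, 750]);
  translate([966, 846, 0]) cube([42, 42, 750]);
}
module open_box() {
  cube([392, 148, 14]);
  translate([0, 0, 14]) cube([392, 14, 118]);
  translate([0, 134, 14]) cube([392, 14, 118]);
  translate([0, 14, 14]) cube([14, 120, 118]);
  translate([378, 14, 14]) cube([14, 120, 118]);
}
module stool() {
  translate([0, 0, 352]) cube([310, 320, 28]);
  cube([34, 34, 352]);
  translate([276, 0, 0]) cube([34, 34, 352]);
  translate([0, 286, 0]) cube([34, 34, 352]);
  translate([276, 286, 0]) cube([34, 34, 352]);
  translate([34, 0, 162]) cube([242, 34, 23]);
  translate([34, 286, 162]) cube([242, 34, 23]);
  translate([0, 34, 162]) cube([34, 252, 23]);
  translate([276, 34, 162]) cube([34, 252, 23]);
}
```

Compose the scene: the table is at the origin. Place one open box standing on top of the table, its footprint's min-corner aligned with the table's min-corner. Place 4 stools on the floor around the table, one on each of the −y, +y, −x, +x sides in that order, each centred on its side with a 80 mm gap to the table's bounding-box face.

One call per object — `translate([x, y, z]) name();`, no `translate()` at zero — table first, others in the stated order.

table();
translate([0, 0, 778]) open_box();
translate([374, -400, 0]) stool();
translate([374, 1018, 0]) stool();
translate([-390, 309, 0]) stool();
translate([1138, 309, 0]) stool();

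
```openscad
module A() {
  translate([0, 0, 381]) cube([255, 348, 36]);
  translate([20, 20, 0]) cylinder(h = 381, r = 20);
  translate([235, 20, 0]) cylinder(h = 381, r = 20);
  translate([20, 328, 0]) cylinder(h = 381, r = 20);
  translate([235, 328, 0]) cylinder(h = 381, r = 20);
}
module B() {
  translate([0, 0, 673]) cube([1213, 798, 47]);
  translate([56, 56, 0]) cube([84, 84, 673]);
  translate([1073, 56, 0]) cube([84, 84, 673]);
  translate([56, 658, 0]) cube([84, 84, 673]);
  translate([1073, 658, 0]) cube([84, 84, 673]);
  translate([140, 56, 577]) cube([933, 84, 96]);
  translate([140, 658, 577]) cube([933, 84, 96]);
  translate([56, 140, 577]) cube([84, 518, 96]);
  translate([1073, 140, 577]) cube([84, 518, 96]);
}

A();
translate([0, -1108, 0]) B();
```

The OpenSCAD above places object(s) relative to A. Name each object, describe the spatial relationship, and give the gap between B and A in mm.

The table's nearest face is 310 mm from the stool's −y face.

A is a stool. B is a table. The table is on the floor beside the stool on its −y side. The gap between the table and the stool is 310 mm.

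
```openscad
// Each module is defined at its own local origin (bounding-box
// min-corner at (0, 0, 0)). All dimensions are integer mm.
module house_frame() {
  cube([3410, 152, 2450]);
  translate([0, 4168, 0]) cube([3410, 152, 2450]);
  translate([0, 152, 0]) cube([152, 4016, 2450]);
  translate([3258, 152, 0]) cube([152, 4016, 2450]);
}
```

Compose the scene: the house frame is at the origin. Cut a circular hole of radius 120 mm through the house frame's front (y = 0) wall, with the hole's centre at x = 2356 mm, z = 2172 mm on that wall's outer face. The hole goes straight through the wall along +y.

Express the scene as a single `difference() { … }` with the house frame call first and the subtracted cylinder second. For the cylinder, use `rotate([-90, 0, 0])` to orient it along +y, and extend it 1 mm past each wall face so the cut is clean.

difference() {
  house_frame();
  translate([2356, -1, 2172]) rotate([-90, 0, 0]) cylinder(h = 154, r = 120);
}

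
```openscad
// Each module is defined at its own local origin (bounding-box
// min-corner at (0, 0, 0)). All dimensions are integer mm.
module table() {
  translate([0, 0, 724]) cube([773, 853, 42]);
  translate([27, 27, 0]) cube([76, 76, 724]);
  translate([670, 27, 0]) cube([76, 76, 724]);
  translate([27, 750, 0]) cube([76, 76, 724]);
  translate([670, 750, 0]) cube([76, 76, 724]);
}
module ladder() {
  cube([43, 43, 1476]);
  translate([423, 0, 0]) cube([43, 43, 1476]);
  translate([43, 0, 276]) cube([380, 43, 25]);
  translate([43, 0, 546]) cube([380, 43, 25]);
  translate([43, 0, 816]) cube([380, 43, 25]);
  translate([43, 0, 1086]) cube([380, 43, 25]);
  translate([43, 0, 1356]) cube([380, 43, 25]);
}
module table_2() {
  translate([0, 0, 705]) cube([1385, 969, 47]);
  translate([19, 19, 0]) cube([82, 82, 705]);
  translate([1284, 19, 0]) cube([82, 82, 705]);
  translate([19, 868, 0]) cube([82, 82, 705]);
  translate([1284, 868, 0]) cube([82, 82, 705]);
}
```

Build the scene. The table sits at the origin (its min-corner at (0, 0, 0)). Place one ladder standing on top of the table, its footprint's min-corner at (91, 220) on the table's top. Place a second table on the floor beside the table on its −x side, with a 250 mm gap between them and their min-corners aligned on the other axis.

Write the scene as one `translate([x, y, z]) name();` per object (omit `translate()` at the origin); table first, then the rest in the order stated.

table();
translate([91, 220, 766]) ladder();
translate([-1635, 0, 0]) table_2();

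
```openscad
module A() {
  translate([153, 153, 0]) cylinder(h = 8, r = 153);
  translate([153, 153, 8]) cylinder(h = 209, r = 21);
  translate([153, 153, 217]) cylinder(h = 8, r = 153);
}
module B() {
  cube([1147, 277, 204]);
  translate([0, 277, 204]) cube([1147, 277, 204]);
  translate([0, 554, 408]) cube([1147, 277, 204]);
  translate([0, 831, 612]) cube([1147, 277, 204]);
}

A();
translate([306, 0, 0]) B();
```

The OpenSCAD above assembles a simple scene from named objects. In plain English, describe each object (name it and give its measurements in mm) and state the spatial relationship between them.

A is a spool: two coaxial disc flanges of radius 153 mm and thickness 8 mm, joined by a core cylinder of radius 21 mm and height 209 mm. The lower flange rests on z = 0 and the three cylinders share a vertical axis.

B is a run of 4 identical solid stair steps. Each tread is 1147×277 mm and each step block is 204 mm high. Step 1 rests on the floor; step k is offset from step 1 by (k−1)×277 mm in y and (k−1)×204 mm in z.

The staircase is against the spool's +x side, with their −y faces flush.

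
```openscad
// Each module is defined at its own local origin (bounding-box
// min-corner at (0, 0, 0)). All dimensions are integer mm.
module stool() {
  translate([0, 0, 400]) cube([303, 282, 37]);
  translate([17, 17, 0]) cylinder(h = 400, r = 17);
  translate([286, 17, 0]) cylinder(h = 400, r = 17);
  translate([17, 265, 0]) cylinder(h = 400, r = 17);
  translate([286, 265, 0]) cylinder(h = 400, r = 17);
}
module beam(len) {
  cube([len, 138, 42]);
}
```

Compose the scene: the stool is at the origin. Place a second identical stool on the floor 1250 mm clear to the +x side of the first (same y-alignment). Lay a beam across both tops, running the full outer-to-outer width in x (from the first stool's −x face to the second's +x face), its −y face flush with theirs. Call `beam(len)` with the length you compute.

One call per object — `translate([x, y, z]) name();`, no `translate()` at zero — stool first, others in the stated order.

stool();
translate([1553, 0, 0]) stool();
translate([0, 0, 437]) beam(1856);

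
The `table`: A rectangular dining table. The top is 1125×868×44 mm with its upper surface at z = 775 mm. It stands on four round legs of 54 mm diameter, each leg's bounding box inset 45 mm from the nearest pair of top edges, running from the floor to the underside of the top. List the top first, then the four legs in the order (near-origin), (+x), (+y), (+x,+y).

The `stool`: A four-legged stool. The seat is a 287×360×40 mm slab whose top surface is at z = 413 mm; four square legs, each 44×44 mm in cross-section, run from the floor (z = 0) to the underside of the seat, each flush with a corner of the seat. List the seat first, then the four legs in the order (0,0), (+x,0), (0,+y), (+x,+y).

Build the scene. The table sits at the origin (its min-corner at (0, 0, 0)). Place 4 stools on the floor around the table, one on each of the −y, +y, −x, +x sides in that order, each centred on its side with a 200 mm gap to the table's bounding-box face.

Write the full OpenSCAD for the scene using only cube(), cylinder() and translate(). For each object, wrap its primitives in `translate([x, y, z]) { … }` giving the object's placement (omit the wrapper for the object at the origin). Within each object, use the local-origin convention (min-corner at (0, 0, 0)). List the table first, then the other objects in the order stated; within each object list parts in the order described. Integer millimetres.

translate([0, 0, 731]) cube([1125, 868, 44]);
translate([72, 72, 0]) cylinder(h = 731, r = 27);
translate([1053, 72, 0]) cylinder(h = 731, r = 27);
translate([72, 796, 0]) cylinder(h = 731, r = 27);
translate([1053, 796, 0]) cylinder(h = 731, r = 27);
translate([419, -560, 0]) {
  translate([0, 0, 373]) cube([287, 360, 40]);
  cube([44, 44, 373]);
  translate([243, 0, 0]) cube([44, 44, 373]);
  translate([0, 316, 0]) cube([44, 44, 373]);
  translate([243, 316, 0]) cube([44, 44, 373]);
}
translate([419, 1068, 0]) {
  translate([0, 0, 373]) cube([287, 360, 40]);
  cube([44, 44, 373]);
  translate([243, 0, 0]) cube([44, 44, 373]);
  translate([0, 316, 0]) cube([44, 44, 373]);
  translate([243, 316, 0]) cube([44, 44, 373]);
}
translate([-487, 254, 0]) {
  translate([0, 0, 373]) cube([287, 360, 40]);
  cube([44, 44, 373]);
  translate([243, 0, 0]) cube([44, 44, 373]);
  translate([0, 316, 0]) cube([44, 44, 373]);
  translate([243, 316, 0]) cube([44, 44, 373]);
}
translate([1325, 254, 0]) {
  translate([0, 0, 373]) cube([287, 360, 40]);
  cube([44, 44, 373]);
  translate([243, 0, 0]) cube([44, 44, 373]);
  translate([0, 316, 0]) cube([44, 44, 373]);
  translate([243, 316, 0]) cube([44, 44, 373]);
}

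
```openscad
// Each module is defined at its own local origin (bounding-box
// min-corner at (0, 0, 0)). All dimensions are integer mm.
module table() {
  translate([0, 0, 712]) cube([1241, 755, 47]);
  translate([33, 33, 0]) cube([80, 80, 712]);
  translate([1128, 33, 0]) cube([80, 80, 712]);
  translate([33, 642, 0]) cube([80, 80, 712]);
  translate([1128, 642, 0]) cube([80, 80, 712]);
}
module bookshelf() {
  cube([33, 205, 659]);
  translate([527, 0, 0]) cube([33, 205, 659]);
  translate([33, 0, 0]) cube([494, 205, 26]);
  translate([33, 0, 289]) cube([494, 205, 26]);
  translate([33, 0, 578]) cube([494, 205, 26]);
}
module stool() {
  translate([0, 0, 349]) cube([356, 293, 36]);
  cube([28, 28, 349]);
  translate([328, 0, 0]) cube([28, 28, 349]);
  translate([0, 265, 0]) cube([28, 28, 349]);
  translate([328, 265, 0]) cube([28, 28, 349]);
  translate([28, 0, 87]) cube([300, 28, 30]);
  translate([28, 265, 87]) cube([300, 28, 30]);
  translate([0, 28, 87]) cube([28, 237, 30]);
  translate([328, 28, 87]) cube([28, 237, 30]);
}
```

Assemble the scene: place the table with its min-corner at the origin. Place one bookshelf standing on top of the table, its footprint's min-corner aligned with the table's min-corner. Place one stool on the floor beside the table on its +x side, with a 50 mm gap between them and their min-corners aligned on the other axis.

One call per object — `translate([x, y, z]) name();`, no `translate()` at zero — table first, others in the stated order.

table();
translate([0, 0, 759]) bookshelf();
translate([1291, 0, 0]) stool();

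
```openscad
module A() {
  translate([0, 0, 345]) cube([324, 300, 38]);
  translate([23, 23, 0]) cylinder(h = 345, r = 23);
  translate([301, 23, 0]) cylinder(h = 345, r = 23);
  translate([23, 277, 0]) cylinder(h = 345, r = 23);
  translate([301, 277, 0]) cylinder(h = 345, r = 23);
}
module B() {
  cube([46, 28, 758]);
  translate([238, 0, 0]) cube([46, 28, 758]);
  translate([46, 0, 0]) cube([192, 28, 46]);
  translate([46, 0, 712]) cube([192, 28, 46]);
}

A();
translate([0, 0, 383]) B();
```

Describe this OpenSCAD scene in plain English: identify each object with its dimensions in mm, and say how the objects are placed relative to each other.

A is a four-legged stool. The seat is a 324×300×38 mm slab whose top surface is at z = 383 mm; four round legs, each 46 mm in diameter, run from the floor (z = 0) to the underside of the seat, each leg's axis is inset half a diameter from the nearest pair of seat edges (so the leg's bounding box is flush with the corner).

B is a rectangular picture frame lying in the x–z plane (depth along y). The opening is 192 mm wide (x) by 666 mm tall (z), surrounded by a border 46 mm wide on all four sides. The frame is 28 mm deep and is made of two full-height vertical stiles with two horizontal rails fitted between them.

The picture frame is on top of the stool.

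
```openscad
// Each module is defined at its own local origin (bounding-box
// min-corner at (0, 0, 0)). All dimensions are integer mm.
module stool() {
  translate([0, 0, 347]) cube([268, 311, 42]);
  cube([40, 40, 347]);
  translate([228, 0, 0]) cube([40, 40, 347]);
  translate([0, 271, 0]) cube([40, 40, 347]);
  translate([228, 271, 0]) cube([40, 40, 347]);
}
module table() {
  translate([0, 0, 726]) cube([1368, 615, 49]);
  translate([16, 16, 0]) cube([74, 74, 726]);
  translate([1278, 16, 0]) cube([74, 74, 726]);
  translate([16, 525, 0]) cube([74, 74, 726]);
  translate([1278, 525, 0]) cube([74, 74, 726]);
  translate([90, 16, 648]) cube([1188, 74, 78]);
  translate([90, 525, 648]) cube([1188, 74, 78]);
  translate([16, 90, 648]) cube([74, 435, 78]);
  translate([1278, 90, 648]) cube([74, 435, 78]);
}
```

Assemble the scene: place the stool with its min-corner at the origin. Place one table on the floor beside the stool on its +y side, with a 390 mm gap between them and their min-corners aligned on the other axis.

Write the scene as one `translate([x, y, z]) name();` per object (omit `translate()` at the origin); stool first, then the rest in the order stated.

stool();
translate([0, 701, 0]) table();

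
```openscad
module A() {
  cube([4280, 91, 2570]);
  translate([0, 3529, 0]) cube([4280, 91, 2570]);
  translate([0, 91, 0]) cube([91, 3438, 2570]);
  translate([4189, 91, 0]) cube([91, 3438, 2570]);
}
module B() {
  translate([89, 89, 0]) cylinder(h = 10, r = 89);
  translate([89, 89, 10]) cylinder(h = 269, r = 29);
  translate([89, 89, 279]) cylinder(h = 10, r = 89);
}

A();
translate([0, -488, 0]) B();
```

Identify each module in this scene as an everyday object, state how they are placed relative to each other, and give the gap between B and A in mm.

The spool's nearest face is 310 mm from the house frame's −y face.

A is a house frame. B is a spool. The spool is on the floor beside the house frame on its −y side. The gap between the spool and the house frame is 310 mm.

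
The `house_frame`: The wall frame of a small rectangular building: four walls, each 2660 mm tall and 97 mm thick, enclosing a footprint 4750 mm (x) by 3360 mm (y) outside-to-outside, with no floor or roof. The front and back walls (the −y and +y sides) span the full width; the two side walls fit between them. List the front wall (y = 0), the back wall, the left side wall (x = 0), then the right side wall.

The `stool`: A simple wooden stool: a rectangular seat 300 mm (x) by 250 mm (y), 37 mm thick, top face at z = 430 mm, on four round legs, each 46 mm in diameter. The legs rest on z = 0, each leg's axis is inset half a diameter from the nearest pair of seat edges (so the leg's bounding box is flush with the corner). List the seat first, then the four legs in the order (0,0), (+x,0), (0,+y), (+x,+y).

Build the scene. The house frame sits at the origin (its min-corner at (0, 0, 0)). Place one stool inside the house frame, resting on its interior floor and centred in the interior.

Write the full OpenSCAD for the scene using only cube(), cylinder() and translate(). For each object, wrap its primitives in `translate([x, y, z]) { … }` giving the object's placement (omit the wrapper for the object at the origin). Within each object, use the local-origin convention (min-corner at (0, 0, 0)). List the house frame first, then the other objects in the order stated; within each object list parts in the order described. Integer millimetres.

cube([4750, 97, 2660]);
translate([0, 3263, 0]) cube([4750, 97, 2660]);
translate([0, 97, 0]) cube([97, 3166, 2660]);
translate([4653, 97, 0]) cube([97, 3166, 2660]);
translate([2225, 1555, 0]) {
  translate([0, 0, 393]) cube([300, 250, 37]);
  translate([23, 23, 0]) cylinder(h = 393, r = 23);
  translate([277, 23, 0]) cylinder(h = 393, r = 23);
  translate([23, 227, 0]) cylinder(h = 393, r = 23);
  translate([277, 227, 0]) cylinder(h = 393, r = 23);
}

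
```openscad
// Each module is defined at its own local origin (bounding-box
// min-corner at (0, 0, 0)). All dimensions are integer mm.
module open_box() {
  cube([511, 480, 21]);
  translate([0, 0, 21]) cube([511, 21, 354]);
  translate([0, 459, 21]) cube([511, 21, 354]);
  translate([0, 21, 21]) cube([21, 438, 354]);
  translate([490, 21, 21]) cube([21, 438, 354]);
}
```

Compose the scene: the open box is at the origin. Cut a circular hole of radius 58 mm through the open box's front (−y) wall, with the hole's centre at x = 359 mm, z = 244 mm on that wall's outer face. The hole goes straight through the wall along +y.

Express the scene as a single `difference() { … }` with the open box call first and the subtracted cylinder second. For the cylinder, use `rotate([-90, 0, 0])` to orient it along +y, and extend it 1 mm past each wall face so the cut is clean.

difference() {
  open_box();
  translate([359, -1, 244]) rotate([-90, 0, 0]) cylinder(h = 23, r = 58);
}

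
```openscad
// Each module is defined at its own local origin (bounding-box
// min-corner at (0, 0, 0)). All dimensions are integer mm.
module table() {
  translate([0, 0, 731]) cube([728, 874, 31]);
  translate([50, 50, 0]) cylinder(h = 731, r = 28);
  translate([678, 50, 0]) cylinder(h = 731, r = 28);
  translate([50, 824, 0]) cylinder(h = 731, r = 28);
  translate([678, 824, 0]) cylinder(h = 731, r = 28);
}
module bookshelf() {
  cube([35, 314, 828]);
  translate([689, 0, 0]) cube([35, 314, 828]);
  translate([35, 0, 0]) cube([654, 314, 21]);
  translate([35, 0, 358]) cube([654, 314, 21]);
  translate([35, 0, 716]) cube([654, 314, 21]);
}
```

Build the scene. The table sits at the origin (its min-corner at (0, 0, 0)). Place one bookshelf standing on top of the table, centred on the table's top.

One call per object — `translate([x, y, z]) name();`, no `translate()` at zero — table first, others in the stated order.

table();
translate([2, 280, 762]) bookshelf();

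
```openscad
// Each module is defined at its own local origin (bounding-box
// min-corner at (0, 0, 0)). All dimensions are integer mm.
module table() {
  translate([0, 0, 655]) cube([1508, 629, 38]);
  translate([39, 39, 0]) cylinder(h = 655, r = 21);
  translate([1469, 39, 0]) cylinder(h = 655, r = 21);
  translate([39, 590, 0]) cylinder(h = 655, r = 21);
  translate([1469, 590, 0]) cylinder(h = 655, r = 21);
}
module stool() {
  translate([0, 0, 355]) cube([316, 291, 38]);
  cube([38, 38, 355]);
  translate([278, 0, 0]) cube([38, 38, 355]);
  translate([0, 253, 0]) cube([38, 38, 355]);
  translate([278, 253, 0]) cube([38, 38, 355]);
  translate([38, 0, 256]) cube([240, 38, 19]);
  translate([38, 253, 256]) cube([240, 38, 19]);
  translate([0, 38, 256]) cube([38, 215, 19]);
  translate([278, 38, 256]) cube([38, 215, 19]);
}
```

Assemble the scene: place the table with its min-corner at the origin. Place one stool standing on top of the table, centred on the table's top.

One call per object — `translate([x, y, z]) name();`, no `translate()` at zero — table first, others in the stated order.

table();
translate([596, 169, 693]) stool();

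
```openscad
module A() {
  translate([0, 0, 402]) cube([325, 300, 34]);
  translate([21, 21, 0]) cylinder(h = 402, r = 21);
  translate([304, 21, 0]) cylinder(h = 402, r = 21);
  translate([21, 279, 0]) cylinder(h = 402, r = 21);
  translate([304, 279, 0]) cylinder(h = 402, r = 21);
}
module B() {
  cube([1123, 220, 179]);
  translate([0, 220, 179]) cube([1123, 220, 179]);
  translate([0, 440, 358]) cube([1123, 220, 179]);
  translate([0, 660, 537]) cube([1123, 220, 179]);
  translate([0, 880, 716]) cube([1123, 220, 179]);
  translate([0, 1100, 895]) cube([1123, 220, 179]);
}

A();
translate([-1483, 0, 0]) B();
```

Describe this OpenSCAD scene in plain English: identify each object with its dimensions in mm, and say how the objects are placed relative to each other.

A is a simple wooden stool: a rectangular seat 325 mm (x) by 300 mm (y), 34 mm thick, top face at z = 436 mm, on four round legs, each 42 mm in diameter. The legs rest on z = 0, each leg's axis is inset half a diameter from the nearest pair of seat edges (so the leg's bounding box is flush with the corner).

B is a straight staircase of 6 solid steps. Each step is 1123 mm wide (x), 220 mm deep (y, the going) and 179 mm tall (the rise). The first step rests on the floor; each subsequent step sits one going further in +y and one rise higher in +z, directly behind and above the previous step with no overlap.

The staircase is on the floor beside the stool on its −x side.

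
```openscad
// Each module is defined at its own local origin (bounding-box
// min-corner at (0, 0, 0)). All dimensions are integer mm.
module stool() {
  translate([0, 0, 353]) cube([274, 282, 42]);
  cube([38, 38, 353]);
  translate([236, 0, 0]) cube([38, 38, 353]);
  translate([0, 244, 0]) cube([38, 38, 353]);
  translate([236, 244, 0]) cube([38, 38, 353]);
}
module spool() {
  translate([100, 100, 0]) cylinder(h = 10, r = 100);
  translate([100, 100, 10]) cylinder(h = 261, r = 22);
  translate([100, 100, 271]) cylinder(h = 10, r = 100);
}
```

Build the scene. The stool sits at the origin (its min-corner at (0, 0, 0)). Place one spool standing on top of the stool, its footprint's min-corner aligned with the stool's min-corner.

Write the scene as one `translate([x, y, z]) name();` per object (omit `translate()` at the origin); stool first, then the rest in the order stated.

stool();
translate([0, 0, 395]) spool();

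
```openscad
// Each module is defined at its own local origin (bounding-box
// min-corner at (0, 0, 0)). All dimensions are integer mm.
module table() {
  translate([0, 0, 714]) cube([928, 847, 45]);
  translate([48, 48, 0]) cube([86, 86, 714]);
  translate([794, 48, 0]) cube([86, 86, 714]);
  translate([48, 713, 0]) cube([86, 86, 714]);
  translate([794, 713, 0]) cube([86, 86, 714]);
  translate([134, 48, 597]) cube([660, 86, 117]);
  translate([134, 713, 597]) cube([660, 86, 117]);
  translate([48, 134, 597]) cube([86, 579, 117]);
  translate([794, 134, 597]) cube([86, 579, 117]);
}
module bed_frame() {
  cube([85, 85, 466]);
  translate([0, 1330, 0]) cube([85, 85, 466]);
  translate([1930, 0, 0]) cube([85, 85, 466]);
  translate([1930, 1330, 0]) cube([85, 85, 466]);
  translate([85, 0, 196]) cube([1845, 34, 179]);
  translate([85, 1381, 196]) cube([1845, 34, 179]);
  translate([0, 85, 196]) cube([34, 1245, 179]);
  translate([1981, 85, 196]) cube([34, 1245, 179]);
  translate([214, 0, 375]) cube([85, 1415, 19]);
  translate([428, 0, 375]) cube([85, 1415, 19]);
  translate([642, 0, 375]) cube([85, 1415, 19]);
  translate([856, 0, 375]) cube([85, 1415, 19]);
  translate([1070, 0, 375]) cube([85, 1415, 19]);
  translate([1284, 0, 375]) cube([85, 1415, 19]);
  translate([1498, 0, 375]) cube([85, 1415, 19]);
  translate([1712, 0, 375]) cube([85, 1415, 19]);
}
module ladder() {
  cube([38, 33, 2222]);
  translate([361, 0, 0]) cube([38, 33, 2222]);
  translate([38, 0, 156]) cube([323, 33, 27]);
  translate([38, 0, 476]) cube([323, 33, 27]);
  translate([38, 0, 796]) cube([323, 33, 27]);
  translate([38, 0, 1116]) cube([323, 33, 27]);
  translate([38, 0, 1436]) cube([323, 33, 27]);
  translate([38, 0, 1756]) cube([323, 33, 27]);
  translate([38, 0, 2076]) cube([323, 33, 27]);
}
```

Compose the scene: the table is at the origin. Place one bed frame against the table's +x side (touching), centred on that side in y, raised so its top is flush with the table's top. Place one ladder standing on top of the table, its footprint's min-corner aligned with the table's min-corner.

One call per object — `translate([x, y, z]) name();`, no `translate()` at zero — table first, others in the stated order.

table();
translate([928, -284, 293]) bed_frame();
translate([0, 0, 759]) ladder();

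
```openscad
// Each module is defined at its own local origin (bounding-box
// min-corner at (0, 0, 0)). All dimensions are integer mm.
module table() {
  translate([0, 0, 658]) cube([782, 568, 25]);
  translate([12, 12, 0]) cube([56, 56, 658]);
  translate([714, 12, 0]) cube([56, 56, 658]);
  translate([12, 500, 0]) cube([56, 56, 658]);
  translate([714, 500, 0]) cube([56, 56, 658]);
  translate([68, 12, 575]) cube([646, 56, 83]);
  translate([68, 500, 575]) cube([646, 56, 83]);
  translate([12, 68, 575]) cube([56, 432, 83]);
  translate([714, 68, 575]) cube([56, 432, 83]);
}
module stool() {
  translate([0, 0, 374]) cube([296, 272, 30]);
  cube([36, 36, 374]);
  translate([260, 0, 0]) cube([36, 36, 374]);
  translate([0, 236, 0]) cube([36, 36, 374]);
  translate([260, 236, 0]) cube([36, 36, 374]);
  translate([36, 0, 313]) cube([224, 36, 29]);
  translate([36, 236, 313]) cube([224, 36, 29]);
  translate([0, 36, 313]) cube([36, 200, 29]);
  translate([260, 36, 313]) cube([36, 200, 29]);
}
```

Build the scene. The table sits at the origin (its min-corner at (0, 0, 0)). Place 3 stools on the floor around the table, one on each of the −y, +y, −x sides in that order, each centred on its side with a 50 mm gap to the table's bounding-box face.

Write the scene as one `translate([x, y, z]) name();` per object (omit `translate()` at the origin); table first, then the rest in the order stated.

table();
translate([243, -322, 0]) stool();
translate([243, 618, 0]) stool();
translate([-346, 148, 0]) stool();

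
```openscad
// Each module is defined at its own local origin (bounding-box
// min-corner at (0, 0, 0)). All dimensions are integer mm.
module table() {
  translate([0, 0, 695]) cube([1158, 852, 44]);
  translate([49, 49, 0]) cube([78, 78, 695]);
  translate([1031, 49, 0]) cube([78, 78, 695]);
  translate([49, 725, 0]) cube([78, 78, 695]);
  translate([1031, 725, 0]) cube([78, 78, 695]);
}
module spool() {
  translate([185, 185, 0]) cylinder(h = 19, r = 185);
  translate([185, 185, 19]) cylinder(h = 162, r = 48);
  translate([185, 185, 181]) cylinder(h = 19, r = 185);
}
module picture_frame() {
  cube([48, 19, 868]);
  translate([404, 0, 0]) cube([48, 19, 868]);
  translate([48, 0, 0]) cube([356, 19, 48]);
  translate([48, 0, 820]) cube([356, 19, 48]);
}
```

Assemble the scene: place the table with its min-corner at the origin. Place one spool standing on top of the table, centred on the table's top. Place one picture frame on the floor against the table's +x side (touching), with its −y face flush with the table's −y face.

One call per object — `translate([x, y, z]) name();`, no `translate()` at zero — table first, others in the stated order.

table();
translate([394, 241, 739]) spool();
translate([1158, 0, 0]) picture_frame();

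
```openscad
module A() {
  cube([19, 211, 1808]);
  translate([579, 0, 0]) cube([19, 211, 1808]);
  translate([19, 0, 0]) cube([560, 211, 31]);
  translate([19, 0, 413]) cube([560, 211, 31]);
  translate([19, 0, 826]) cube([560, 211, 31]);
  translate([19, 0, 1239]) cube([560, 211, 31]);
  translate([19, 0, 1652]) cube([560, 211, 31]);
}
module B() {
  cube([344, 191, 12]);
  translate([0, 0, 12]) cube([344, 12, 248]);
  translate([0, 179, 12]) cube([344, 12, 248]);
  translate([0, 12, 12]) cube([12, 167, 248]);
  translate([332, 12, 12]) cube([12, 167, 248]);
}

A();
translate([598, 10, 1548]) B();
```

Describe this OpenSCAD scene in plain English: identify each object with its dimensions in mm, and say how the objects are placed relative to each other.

A is an open bookshelf. Two side panels, each 19 mm thick, 211 mm deep and 1808 mm tall, stand 598 mm apart (outside-to-outside). Between them sit 5 shelves, each 31 mm thick and 211 mm deep, spanning the full gap between the sides. The bottom shelf rests on the floor (its underside at z = 0) and the clear gap between one shelf's top and the next shelf's underside is 382 mm.

B is an open-topped rectangular box: outside dimensions 344×191×260 mm, with a uniform wall and base thickness of 12 mm. The base is a full 344×191 slab on the floor; four walls sit on top of the base. The front and back walls (the −y and +y sides) span the full width; the two side walls fit between them.

The open box is beside the bookshelf with their tops flush at z = 1808.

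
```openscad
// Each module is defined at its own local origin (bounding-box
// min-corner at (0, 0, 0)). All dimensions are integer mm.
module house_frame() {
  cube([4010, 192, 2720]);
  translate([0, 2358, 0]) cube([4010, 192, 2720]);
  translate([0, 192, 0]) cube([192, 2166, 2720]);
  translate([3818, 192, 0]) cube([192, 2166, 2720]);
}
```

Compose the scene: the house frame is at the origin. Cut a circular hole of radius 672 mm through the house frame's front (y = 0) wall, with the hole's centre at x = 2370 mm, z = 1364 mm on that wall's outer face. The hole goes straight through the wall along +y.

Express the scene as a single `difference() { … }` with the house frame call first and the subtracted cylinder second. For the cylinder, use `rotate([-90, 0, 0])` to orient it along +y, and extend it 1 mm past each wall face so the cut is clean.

difference() {
  house_frame();
  translate([2370, -1, 1364]) rotate([-90, 0, 0]) cylinder(h = 194, r = 672);
}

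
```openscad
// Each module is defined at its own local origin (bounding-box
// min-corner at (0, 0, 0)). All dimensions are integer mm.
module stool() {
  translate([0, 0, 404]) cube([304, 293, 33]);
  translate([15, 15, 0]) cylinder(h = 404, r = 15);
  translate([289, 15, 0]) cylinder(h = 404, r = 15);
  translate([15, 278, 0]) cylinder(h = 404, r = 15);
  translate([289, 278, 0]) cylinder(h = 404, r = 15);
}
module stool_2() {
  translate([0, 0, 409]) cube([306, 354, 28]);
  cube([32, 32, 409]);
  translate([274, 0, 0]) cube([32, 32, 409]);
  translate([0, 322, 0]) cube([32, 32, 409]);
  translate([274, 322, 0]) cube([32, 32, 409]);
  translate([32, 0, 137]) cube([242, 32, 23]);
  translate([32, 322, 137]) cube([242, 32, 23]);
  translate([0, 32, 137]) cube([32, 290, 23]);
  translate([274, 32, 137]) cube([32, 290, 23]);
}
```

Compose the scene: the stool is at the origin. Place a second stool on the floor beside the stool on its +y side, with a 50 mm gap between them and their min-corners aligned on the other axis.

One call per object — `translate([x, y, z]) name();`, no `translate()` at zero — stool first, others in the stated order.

stool();
translate([0, 343, 0]) stool_2();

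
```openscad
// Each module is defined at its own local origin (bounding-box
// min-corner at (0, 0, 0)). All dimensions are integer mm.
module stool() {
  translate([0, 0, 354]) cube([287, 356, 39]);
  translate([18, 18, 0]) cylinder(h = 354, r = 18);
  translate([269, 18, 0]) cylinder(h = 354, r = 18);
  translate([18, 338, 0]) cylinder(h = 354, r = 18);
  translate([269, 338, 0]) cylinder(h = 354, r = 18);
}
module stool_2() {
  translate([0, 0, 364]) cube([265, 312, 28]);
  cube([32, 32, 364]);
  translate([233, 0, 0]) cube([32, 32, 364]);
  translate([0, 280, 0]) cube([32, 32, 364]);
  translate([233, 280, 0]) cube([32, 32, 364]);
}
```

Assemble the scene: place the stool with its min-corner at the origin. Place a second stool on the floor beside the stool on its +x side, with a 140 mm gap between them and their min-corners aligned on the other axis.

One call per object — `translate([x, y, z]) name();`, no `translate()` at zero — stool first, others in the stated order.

stool();
translate([427, 0, 0]) stool_2();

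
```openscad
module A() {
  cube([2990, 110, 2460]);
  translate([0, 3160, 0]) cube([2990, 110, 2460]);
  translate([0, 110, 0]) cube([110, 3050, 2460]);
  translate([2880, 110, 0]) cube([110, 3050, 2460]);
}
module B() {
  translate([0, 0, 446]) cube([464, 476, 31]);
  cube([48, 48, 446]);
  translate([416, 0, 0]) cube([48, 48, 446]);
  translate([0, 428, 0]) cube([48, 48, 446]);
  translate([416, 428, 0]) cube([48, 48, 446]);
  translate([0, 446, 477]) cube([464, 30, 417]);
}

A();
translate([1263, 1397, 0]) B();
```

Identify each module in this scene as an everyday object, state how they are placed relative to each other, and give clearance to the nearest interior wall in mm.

A is a house frame. B is a chair. The chair sits inside the house frame, centred. The clearance to the nearest interior wall is 1153 mm.

Clearances: x = 1153, y = 1287; minimum 1153 mm.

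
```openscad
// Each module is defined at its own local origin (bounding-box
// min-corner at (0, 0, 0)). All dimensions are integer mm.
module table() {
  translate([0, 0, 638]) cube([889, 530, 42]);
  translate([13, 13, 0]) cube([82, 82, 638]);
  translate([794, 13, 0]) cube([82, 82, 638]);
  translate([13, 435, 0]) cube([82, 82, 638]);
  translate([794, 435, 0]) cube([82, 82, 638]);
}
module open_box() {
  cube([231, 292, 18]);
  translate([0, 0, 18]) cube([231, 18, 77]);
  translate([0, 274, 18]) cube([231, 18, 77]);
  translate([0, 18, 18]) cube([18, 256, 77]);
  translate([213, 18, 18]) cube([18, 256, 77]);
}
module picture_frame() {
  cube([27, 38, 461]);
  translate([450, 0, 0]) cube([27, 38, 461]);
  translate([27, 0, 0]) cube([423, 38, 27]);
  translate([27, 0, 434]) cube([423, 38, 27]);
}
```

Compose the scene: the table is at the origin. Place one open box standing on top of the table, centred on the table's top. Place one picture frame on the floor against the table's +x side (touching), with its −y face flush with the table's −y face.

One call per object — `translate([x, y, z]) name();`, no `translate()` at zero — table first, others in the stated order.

table();
translate([329, 119, 680]) open_box();
translate([889, 0, 0]) picture_frame();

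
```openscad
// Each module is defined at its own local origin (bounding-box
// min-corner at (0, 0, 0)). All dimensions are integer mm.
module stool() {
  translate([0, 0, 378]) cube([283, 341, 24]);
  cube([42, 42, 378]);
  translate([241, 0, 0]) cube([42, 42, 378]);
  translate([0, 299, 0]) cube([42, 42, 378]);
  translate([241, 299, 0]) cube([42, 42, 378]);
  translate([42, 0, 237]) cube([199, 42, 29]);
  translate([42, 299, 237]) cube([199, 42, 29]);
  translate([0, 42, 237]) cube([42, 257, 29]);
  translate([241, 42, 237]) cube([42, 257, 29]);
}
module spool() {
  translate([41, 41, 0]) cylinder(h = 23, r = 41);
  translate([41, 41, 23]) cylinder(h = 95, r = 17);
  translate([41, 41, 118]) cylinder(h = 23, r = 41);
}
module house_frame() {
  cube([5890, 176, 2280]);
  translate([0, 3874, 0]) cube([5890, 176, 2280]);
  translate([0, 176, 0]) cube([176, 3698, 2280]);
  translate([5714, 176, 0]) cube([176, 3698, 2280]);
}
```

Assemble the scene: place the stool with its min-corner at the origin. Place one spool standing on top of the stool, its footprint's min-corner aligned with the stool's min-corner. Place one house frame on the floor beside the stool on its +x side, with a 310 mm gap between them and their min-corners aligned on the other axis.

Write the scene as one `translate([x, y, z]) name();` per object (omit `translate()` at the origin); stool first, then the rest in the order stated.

stool();
translate([0, 0, 402]) spool();
translate([593, 0, 0]) house_frame();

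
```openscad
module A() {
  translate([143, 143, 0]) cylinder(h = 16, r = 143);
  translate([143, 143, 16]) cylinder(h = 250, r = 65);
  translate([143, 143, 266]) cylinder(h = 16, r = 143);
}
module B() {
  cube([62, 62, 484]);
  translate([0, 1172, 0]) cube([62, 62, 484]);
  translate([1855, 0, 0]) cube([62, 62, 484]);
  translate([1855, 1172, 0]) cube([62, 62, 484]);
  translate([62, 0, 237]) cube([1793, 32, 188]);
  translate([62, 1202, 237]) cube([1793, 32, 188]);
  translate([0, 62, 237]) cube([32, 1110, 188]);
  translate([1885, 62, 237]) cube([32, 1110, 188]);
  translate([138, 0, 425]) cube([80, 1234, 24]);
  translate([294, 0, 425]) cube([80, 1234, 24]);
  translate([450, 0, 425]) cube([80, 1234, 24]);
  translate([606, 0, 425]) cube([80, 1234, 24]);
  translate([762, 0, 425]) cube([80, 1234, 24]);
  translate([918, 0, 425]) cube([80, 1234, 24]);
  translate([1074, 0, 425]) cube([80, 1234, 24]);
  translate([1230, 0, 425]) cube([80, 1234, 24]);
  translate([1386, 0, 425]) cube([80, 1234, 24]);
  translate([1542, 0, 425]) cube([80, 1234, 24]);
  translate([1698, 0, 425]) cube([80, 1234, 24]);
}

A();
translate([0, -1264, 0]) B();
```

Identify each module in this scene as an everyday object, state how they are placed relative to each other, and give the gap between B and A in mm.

The bed frame's nearest face is 30 mm from the spool's −y face.

A is a spool. B is a bed frame. The bed frame is on the floor beside the spool on its −y side. The gap between the bed frame and the spool is 30 mm.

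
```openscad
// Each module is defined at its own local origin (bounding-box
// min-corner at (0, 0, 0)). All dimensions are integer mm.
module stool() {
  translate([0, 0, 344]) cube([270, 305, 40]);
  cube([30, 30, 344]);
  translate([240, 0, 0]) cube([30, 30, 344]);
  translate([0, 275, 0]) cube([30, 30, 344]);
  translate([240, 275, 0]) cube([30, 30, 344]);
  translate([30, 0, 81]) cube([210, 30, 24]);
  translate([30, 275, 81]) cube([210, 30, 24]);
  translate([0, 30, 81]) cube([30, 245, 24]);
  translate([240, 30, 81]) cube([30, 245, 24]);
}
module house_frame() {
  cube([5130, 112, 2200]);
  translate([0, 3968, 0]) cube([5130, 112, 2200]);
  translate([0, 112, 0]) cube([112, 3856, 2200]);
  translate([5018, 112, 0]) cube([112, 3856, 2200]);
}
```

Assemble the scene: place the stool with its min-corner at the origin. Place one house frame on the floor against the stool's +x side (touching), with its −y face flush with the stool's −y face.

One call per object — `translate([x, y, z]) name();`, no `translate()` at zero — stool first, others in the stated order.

stool();
translate([270, 0, 0]) house_frame();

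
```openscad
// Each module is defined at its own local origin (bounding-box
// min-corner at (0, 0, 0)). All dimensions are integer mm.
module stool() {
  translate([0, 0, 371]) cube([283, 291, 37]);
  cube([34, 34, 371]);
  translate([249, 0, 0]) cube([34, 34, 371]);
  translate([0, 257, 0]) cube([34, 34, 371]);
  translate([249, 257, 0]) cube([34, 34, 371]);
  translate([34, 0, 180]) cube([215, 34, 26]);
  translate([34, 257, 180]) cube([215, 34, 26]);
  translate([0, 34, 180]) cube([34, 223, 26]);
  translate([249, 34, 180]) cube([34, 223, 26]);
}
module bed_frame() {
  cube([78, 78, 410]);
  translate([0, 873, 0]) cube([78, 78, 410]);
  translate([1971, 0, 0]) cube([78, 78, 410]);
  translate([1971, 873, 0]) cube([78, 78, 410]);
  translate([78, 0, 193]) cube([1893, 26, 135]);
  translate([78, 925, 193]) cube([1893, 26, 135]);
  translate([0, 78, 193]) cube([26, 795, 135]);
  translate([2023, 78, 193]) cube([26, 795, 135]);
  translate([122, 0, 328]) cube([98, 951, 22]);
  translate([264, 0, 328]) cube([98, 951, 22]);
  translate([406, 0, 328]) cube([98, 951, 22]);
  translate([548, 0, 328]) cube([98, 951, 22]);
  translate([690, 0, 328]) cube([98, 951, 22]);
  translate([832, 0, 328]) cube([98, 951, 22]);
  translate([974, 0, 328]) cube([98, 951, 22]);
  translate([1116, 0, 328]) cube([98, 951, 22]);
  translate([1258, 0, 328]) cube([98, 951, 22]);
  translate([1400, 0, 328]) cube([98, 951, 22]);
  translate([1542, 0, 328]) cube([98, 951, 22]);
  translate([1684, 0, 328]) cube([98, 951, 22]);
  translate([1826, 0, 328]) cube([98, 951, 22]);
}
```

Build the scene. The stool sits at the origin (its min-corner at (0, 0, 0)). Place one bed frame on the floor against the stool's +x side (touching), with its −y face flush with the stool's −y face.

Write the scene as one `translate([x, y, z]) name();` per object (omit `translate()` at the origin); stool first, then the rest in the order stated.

stool();
translate([283, 0, 0]) bed_frame();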